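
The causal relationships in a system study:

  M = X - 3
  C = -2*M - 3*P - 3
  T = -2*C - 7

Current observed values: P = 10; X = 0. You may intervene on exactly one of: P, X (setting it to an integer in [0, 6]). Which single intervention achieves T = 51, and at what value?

Intervening on P: T = 6*P - 13. Reaching 51 requires P = 32/3, not an integer.
Intervening on X: with other inputs at their observed values, T = 4*X + 47. Solving for 51 gives X = 1, within [0, 6].

set X = 1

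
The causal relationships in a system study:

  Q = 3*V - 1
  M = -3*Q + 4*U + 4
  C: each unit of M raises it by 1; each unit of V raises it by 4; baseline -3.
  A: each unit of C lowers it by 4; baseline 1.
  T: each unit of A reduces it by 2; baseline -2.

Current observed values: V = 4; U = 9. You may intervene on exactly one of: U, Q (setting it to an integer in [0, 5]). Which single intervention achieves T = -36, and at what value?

Intervening on U: with other inputs at their observed values, T = 32*U - 132. Solving for -36 gives U = 3, within [0, 5].
Intervening on Q: T = -24*Q + 420. Reaching -36 requires Q = 19, outside [0, 5].

set U = 3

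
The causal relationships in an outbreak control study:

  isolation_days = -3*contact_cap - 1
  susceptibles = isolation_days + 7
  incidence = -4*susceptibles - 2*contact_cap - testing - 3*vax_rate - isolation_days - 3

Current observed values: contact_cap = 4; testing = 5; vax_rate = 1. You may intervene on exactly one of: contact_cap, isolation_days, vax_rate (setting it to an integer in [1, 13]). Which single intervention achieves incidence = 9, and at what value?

set vax_rate = 4

Intervening on contact_cap: incidence = 13*contact_cap - 34. Reaching 9 requires contact_cap = 43/13, not an integer.
Intervening on isolation_days: incidence = -5*isolation_days - 47. Reaching 9 requires isolation_days = -56/5, not an integer.
Intervening on vax_rate: with other inputs at their observed values, incidence = -3*vax_rate + 21. Solving for 9 gives vax_rate = 4, within [1, 13].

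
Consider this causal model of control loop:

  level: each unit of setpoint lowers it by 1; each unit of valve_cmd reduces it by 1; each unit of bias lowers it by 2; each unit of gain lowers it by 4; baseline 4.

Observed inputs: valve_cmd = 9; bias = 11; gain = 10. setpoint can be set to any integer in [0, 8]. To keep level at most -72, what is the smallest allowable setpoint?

setpoint = 5

Substituting into the level equation gives level = -setpoint - 67.
Require -setpoint - 67 ≤ -72, so setpoint ≥ 5.
The smallest integer in [0, 8] satisfying this is 5.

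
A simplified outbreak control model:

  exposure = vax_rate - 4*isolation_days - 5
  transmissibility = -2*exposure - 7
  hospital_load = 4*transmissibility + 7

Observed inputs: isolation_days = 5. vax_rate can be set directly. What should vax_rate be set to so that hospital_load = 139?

Substituting into the exposure equation gives exposure = vax_rate - 25.
transmissibility becomes -2*vax_rate + 43.
Substituting into the hospital_load equation gives hospital_load = -8*vax_rate + 179.
Solve -8*vax_rate + 179 = 139: vax_rate = (139 - 179) / -8 = 5.

vax_rate = 5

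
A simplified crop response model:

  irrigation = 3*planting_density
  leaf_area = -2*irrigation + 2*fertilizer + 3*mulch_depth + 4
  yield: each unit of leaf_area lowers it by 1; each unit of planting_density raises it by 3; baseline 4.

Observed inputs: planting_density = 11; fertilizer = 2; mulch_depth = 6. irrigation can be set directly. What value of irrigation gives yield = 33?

Intervening on irrigation fixes its value directly, overriding its dependence on planting_density.
Substituting into the leaf_area equation gives leaf_area = -2*irrigation + 26.
Substituting into the yield equation gives yield = 2*irrigation + 11.
Solve 2*irrigation + 11 = 33: irrigation = (33 - 11) / 2 = 11.

irrigation = 11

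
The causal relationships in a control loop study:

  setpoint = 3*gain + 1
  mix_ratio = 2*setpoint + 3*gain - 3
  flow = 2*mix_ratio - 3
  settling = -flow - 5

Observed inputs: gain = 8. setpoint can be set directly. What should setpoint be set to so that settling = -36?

Intervening on setpoint fixes its value directly, overriding its dependence on gain.
Substituting into the mix_ratio equation gives mix_ratio = 2*setpoint + 21.
Substituting into the flow equation gives flow = 4*setpoint + 39.
This gives settling = -4*setpoint - 44.
Solve -4*setpoint - 44 = -36: setpoint = (-36 + 44) / -4 = -2.

setpoint = -2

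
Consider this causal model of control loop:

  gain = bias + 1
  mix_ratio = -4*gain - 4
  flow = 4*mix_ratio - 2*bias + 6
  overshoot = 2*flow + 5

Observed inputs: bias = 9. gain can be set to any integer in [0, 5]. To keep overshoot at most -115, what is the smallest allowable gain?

Intervening on gain fixes its value directly, overriding its dependence on bias.
Substituting into the flow equation gives flow = -16*gain - 28.
overshoot becomes -32*gain - 51.
Require -32*gain - 51 ≤ -115, so gain ≥ 2.
The smallest integer in [0, 5] satisfying this is 2.

gain = 2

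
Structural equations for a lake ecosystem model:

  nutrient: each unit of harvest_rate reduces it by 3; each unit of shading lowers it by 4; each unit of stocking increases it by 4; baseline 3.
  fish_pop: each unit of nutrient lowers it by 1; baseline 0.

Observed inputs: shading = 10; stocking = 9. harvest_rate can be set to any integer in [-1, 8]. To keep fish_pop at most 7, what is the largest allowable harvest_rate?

harvest_rate = 2

Substituting into the nutrient equation gives nutrient = -3*harvest_rate - 1.
Substituting into the fish_pop equation gives fish_pop = 3*harvest_rate + 1.
Require 3*harvest_rate + 1 ≤ 7, so harvest_rate ≤ 2.
The largest integer in [-1, 8] satisfying this is 2.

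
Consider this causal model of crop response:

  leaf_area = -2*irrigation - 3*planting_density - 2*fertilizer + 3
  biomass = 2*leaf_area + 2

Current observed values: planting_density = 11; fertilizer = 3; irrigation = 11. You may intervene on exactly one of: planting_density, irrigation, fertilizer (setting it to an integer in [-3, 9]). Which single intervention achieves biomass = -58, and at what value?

Intervening on planting_density: biomass = -6*planting_density - 48. Reaching -58 requires planting_density = 5/3, not an integer.
Intervening on irrigation: with other inputs at their observed values, biomass = -4*irrigation - 70. Solving for -58 gives irrigation = -3, within [-3, 9].
Intervening on fertilizer: biomass = -4*fertilizer - 102. Reaching -58 requires fertilizer = -11, outside [-3, 9].

set irrigation = -3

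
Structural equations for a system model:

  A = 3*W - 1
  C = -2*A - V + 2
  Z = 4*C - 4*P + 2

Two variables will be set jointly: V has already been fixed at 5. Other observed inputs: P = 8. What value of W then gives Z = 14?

With V held at 5:
Substituting into the C equation gives C = -6*W - 1.
Z becomes -24*W - 34.
Solve -24*W - 34 = 14: W = (14 + 34) / -24 = -2.

W = -2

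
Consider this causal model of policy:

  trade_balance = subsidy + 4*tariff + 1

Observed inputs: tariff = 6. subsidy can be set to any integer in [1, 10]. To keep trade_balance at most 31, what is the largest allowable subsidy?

subsidy = 6

Substituting into the trade_balance equation gives trade_balance = subsidy + 25.
Require subsidy + 25 ≤ 31, so subsidy ≤ 6.
The largest integer in [1, 10] satisfying this is 6.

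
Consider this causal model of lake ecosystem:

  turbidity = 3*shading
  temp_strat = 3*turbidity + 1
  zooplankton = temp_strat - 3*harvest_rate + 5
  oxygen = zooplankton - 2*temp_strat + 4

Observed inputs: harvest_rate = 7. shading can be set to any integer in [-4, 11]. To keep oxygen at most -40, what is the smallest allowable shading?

shading = 3

Substituting into the temp_strat equation gives temp_strat = 9*shading + 1.
Substituting into the zooplankton equation gives zooplankton = 9*shading - 15.
So oxygen = -9*shading - 13.
Require -9*shading - 13 ≤ -40, so shading ≥ 3.
The smallest integer in [-4, 11] satisfying this is 3.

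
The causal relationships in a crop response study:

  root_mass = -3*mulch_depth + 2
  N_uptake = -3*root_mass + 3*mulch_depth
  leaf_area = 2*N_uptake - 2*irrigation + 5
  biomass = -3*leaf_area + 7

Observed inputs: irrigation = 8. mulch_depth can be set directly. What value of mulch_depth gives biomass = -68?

mulch_depth = 2

Substituting into the N_uptake equation gives N_uptake = 12*mulch_depth - 6.
leaf_area becomes 24*mulch_depth - 23.
This gives biomass = -72*mulch_depth + 76.
Solve -72*mulch_depth + 76 = -68: mulch_depth = (-68 - 76) / -72 = 2.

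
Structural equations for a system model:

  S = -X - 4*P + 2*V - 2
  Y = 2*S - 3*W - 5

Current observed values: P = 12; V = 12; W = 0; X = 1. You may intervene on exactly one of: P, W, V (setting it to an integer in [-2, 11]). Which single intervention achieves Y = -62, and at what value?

Intervening on P: Y = -8*P + 37. Reaching -62 requires P = 99/8, not an integer.
Intervening on W: with other inputs at their observed values, Y = -3*W - 59. Solving for -62 gives W = 1, within [-2, 11].
Intervening on V: Y = 4*V - 107. Reaching -62 requires V = 45/4, not an integer.

set W = 1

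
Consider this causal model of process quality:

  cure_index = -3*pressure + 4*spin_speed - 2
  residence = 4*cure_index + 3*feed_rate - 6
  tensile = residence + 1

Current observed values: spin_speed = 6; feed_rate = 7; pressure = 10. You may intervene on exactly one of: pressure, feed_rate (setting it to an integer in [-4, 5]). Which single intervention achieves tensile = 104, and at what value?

Intervening on pressure: with other inputs at their observed values, tensile = -12*pressure + 104. Solving for 104 gives pressure = 0, within [-4, 5].
Intervening on feed_rate: tensile = 3*feed_rate - 37. Reaching 104 requires feed_rate = 47, outside [-4, 5].

set pressure = 0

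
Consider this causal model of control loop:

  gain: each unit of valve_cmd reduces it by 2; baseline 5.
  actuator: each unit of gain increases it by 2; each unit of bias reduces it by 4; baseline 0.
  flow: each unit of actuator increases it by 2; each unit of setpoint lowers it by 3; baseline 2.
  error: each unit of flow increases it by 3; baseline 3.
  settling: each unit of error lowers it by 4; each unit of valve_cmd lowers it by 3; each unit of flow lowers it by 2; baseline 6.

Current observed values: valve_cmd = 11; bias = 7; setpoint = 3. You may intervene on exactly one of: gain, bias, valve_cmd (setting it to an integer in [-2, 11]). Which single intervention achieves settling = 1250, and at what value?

set valve_cmd = 6

Intervening on gain: settling = -56*gain + 843. Reaching 1250 requires gain = -407/56, not an integer.
Intervening on bias: settling = 112*bias + 1011. Reaching 1250 requires bias = 239/112, not an integer.
Intervening on valve_cmd: with other inputs at their observed values, settling = 109*valve_cmd + 596. Solving for 1250 gives valve_cmd = 6, within [-2, 11].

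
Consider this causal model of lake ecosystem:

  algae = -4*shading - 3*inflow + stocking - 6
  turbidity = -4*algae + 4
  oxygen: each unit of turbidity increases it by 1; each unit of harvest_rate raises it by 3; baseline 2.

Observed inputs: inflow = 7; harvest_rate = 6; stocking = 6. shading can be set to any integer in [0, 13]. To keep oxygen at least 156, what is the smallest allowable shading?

Substituting into the algae equation gives algae = -4*shading - 21.
Substituting into the turbidity equation gives turbidity = 16*shading + 88.
Substituting into the oxygen equation gives oxygen = 16*shading + 108.
Require 16*shading + 108 ≥ 156, so shading ≥ 3.
The smallest integer in [0, 13] satisfying this is 3.

shading = 3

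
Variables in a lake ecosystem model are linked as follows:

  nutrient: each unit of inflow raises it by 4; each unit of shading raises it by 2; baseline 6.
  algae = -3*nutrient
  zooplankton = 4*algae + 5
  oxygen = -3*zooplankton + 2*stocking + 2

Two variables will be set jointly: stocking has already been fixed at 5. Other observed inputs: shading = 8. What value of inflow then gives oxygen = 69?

With stocking held at 5:
Substituting into the nutrient equation gives nutrient = 4*inflow + 22.
So algae = -12*inflow - 66.
This gives zooplankton = -48*inflow - 259.
So oxygen = 144*inflow + 789.
Solve 144*inflow + 789 = 69: inflow = (69 - 789) / 144 = -5.

inflow = -5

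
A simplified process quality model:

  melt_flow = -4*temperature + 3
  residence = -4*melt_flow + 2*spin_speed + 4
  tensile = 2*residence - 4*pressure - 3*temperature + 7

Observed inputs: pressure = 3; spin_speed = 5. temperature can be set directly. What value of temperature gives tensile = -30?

Substituting into the residence equation gives residence = 16*temperature + 2.
Substituting into the tensile equation gives tensile = 29*temperature - 1.
Solve 29*temperature - 1 = -30: temperature = (-30 + 1) / 29 = -1.

temperature = -1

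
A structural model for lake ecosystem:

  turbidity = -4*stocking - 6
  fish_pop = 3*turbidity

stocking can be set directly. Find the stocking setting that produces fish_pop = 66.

Substituting into the fish_pop equation gives fish_pop = -12*stocking - 18.
Solve -12*stocking - 18 = 66: stocking = (66 + 18) / -12 = -7.

stocking = -7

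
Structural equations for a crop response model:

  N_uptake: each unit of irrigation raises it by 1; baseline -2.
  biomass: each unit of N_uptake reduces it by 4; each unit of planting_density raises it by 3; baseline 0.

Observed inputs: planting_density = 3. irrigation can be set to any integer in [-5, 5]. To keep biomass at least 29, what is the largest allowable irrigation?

irrigation = -3

Substituting into the biomass equation gives biomass = -4*irrigation + 17.
Require -4*irrigation + 17 ≥ 29, so irrigation ≤ -3.
The largest integer in [-5, 5] satisfying this is -3.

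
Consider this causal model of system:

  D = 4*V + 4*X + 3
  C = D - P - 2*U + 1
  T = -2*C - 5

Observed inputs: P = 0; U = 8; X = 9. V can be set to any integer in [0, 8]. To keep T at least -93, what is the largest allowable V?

Substituting into the D equation gives D = 4*V + 39.
Substituting into the C equation gives C = 4*V + 24.
So T = -8*V - 53.
Require -8*V - 53 ≥ -93, so V ≤ 5.
The largest integer in [0, 8] satisfying this is 5.

V = 5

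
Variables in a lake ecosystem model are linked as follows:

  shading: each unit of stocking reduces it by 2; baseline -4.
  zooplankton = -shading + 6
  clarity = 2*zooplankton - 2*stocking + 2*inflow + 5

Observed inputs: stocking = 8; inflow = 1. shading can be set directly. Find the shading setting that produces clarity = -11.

shading = 7

Intervening on shading fixes its value directly, overriding its dependence on stocking.
Substituting into the clarity equation gives clarity = -2*shading + 3.
Solve -2*shading + 3 = -11: shading = (-11 - 3) / -2 = 7.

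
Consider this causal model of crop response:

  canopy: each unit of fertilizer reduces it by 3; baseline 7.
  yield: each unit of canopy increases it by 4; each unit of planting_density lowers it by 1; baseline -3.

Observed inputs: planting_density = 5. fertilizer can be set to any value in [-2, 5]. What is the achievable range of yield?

-40 to 44

Substituting into the yield equation gives yield = -12*fertilizer + 20.
Linear in fertilizer, so extremes are at the endpoints: fertilizer = -2 gives yield = 44; fertilizer = 5 gives yield = -40.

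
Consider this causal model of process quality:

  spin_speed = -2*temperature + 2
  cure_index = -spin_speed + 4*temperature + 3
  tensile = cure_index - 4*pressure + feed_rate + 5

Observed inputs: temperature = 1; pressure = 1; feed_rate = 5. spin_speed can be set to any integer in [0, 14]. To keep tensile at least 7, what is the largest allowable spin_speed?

spin_speed = 6

Intervening on spin_speed fixes its value directly, overriding its dependence on temperature.
Substituting into the cure_index equation gives cure_index = -spin_speed + 7.
tensile becomes -spin_speed + 13.
Require -spin_speed + 13 ≥ 7, so spin_speed ≤ 6.
The largest integer in [0, 14] satisfying this is 6.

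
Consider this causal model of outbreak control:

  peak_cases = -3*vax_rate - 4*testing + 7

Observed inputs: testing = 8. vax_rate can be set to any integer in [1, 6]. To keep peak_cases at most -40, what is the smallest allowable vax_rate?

vax_rate = 5

Substituting into the peak_cases equation gives peak_cases = -3*vax_rate - 25.
Require -3*vax_rate - 25 ≤ -40, so vax_rate ≥ 5.
The smallest integer in [1, 6] satisfying this is 5.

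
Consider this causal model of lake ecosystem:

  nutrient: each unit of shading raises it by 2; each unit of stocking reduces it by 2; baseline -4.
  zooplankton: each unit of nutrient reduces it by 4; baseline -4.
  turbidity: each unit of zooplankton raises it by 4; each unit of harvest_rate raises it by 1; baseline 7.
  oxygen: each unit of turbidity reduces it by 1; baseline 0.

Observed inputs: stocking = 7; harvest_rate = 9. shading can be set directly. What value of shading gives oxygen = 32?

shading = 10

Substituting into the nutrient equation gives nutrient = 2*shading - 18.
Substituting into the zooplankton equation gives zooplankton = -8*shading + 68.
Substituting into the turbidity equation gives turbidity = -32*shading + 288.
This gives oxygen = 32*shading - 288.
Solve 32*shading - 288 = 32: shading = (32 + 288) / 32 = 10.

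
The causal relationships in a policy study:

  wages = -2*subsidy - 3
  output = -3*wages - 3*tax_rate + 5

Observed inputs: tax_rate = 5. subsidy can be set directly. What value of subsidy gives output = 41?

Substituting into the output equation gives output = 6*subsidy - 1.
Solve 6*subsidy - 1 = 41: subsidy = (41 + 1) / 6 = 7.

subsidy = 7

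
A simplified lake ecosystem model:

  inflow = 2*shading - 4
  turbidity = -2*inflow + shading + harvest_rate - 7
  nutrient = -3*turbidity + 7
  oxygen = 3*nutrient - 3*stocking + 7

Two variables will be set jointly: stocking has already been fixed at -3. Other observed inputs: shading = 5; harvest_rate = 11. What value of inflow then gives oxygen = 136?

With stocking held at -3:
Intervening on inflow fixes its value directly, overriding its dependence on shading.
Substituting into the turbidity equation gives turbidity = -2*inflow + 9.
So nutrient = 6*inflow - 20.
Substituting into the oxygen equation gives oxygen = 18*inflow - 44.
Solve 18*inflow - 44 = 136: inflow = (136 + 44) / 18 = 10.

inflow = 10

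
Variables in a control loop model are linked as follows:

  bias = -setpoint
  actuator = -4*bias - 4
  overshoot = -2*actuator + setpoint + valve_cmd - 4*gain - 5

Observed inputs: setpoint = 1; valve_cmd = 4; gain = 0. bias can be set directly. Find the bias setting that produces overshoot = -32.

Intervening on bias fixes its value directly, overriding its dependence on setpoint.
Substituting into the overshoot equation gives overshoot = 8*bias + 8.
Solve 8*bias + 8 = -32: bias = (-32 - 8) / 8 = -5.

bias = -5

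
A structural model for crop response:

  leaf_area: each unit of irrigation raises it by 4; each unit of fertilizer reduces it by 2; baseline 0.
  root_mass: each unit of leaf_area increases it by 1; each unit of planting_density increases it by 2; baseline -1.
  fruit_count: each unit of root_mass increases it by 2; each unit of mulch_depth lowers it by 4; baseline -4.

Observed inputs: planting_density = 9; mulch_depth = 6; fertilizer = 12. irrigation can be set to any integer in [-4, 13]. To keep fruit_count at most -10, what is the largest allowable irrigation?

irrigation = 4

Substituting into the leaf_area equation gives leaf_area = 4*irrigation - 24.
Substituting into the root_mass equation gives root_mass = 4*irrigation - 7.
So fruit_count = 8*irrigation - 42.
Require 8*irrigation - 42 ≤ -10, so irrigation ≤ 4.
The largest integer in [-4, 13] satisfying this is 4.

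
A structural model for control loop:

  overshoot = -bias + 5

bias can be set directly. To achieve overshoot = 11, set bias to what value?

Solve -bias + 5 = 11: bias = (11 - 5) / -1 = -6.

bias = -6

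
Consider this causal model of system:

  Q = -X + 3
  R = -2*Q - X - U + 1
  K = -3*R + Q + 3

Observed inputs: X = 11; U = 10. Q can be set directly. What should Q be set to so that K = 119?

Intervening on Q fixes its value directly, overriding its dependence on X.
Substituting into the R equation gives R = -2*Q - 20.
K becomes 7*Q + 63.
Solve 7*Q + 63 = 119: Q = (119 - 63) / 7 = 8.

Q = 8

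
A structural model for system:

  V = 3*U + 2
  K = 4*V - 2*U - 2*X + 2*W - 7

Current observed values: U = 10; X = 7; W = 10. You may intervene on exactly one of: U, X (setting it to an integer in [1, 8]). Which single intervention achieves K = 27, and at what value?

set U = 2

Intervening on U: with other inputs at their observed values, K = 10*U + 7. Solving for 27 gives U = 2, within [1, 8].
Intervening on X: K = -2*X + 121. Reaching 27 requires X = 47, outside [1, 8].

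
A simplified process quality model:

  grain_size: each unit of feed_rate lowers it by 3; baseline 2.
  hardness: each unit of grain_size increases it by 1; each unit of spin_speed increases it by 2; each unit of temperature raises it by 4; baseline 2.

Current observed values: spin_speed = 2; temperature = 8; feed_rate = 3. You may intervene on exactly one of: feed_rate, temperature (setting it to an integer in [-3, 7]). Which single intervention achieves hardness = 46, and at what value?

set feed_rate = -2

Intervening on feed_rate: with other inputs at their observed values, hardness = -3*feed_rate + 40. Solving for 46 gives feed_rate = -2, within [-3, 7].
Intervening on temperature: hardness = 4*temperature - 1. Reaching 46 requires temperature = 47/4, not an integer.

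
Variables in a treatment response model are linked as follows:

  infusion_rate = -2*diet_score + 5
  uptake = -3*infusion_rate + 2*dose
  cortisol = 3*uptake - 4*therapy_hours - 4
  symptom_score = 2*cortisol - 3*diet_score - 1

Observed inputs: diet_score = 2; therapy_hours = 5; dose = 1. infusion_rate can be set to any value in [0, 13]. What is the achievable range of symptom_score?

Intervening on infusion_rate fixes its value directly, overriding its dependence on diet_score.
Substituting into the uptake equation gives uptake = -3*infusion_rate + 2.
cortisol becomes -9*infusion_rate - 18.
So symptom_score = -18*infusion_rate - 43.
Linear in infusion_rate, so extremes are at the endpoints: infusion_rate = 0 gives symptom_score = -43; infusion_rate = 13 gives symptom_score = -277.

-277 to -43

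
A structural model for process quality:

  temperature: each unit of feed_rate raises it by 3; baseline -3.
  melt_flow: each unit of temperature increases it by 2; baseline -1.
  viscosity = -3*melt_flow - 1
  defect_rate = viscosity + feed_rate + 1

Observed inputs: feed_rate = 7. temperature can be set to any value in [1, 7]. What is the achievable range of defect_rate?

Intervening on temperature fixes its value directly, overriding its dependence on feed_rate.
Substituting into the viscosity equation gives viscosity = -6*temperature + 2.
This gives defect_rate = -6*temperature + 10.
Linear in temperature, so extremes are at the endpoints: temperature = 1 gives defect_rate = 4; temperature = 7 gives defect_rate = -32.

-32 to 4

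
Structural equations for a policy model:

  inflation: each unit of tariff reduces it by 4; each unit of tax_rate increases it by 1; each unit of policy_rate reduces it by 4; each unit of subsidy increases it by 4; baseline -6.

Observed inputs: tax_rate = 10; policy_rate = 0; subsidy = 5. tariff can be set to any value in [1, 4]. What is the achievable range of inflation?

8 to 20

Substituting into the inflation equation gives inflation = -4*tariff + 24.
Linear in tariff, so extremes are at the endpoints: tariff = 1 gives inflation = 20; tariff = 4 gives inflation = 8.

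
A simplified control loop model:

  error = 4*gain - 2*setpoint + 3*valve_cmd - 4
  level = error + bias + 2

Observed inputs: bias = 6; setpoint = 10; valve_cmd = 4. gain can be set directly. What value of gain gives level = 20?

gain = 6

Substituting into the error equation gives error = 4*gain - 12.
level becomes 4*gain - 4.
Solve 4*gain - 4 = 20: gain = (20 + 4) / 4 = 6.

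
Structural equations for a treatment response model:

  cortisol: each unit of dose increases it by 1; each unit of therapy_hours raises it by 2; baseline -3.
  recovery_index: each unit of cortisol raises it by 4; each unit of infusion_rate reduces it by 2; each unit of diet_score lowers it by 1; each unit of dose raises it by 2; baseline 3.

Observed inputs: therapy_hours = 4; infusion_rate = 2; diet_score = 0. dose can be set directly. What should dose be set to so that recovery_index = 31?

Substituting into the cortisol equation gives cortisol = dose + 5.
So recovery_index = 6*dose + 19.
Solve 6*dose + 19 = 31: dose = (31 - 19) / 6 = 2.

dose = 2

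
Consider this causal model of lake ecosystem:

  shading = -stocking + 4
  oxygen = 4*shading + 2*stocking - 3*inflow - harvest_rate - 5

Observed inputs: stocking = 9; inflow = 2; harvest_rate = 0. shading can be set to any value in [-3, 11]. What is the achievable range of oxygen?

-5 to 51

Intervening on shading fixes its value directly, overriding its dependence on stocking.
Substituting into the oxygen equation gives oxygen = 4*shading + 7.
Linear in shading, so extremes are at the endpoints: shading = -3 gives oxygen = -5; shading = 11 gives oxygen = 51.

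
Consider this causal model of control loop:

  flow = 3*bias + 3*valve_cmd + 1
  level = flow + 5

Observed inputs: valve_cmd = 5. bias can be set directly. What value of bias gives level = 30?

Substituting into the flow equation gives flow = 3*bias + 16.
Substituting into the level equation gives level = 3*bias + 21.
Solve 3*bias + 21 = 30: bias = (30 - 21) / 3 = 3.

bias = 3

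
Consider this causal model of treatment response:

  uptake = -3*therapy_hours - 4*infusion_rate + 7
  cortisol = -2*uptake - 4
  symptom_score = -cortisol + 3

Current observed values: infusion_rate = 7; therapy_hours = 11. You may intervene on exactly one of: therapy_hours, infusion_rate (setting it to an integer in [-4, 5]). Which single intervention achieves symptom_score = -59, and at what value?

Intervening on therapy_hours: with other inputs at their observed values, symptom_score = -6*therapy_hours - 35. Solving for -59 gives therapy_hours = 4, within [-4, 5].
Intervening on infusion_rate: symptom_score = -8*infusion_rate - 45. Reaching -59 requires infusion_rate = 7/4, not an integer.

set therapy_hours = 4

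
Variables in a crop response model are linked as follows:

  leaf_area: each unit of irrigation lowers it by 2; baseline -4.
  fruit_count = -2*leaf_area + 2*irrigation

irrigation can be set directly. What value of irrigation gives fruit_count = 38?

irrigation = 5

Substituting into the fruit_count equation gives fruit_count = 6*irrigation + 8.
Solve 6*irrigation + 8 = 38: irrigation = (38 - 8) / 6 = 5.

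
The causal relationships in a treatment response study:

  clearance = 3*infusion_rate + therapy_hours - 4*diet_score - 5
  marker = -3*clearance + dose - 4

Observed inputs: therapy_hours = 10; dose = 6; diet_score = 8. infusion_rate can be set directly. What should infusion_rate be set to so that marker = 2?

infusion_rate = 9

Substituting into the clearance equation gives clearance = 3*infusion_rate - 27.
Substituting into the marker equation gives marker = -9*infusion_rate + 83.
Solve -9*infusion_rate + 83 = 2: infusion_rate = (2 - 83) / -9 = 9.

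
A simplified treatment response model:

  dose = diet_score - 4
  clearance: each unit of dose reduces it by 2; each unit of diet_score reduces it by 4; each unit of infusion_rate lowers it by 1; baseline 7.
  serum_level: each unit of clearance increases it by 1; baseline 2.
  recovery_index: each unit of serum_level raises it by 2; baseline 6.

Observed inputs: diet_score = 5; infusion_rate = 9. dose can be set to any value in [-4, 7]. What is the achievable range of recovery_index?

Intervening on dose fixes its value directly, overriding its dependence on diet_score.
Substituting into the clearance equation gives clearance = -2*dose - 22.
serum_level becomes -2*dose - 20.
Substituting into the recovery_index equation gives recovery_index = -4*dose - 34.
Linear in dose, so extremes are at the endpoints: dose = -4 gives recovery_index = -18; dose = 7 gives recovery_index = -62.

-62 to -18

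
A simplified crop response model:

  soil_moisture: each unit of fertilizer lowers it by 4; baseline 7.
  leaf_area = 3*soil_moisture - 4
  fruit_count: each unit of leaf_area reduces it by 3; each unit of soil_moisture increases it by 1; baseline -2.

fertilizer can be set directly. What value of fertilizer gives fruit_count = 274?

Substituting into the leaf_area equation gives leaf_area = -12*fertilizer + 17.
Substituting into the fruit_count equation gives fruit_count = 32*fertilizer - 46.
Solve 32*fertilizer - 46 = 274: fertilizer = (274 + 46) / 32 = 10.

fertilizer = 10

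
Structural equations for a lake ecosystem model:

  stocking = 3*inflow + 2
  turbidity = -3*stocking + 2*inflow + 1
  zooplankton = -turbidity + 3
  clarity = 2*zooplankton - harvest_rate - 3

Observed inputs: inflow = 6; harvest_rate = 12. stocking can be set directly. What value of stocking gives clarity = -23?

stocking = 2

Intervening on stocking fixes its value directly, overriding its dependence on inflow.
Substituting into the turbidity equation gives turbidity = -3*stocking + 13.
Substituting into the zooplankton equation gives zooplankton = 3*stocking - 10.
Substituting into the clarity equation gives clarity = 6*stocking - 35.
Solve 6*stocking - 35 = -23: stocking = (-23 + 35) / 6 = 2.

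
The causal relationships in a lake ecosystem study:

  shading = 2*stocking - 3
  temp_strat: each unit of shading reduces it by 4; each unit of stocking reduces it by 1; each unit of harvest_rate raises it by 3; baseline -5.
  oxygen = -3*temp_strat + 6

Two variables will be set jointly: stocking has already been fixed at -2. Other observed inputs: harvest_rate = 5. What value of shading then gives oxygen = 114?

shading = 12

With stocking held at -2:
Intervening on shading fixes its value directly, overriding its dependence on stocking.
Substituting into the temp_strat equation gives temp_strat = -4*shading + 12.
oxygen becomes 12*shading - 30.
Solve 12*shading - 30 = 114: shading = (114 + 30) / 12 = 12.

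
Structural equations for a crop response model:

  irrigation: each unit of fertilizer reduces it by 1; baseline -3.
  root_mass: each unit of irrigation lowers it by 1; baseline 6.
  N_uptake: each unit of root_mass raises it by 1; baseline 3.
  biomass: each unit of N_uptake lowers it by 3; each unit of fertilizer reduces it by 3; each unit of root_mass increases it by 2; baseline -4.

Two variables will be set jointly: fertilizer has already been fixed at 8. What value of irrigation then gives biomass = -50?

With fertilizer held at 8:
Intervening on irrigation fixes its value directly, overriding its dependence on fertilizer.
Substituting into the N_uptake equation gives N_uptake = -irrigation + 9.
Substituting into the biomass equation gives biomass = irrigation - 43.
Solve irrigation - 43 = -50: irrigation = (-50 + 43) / 1 = -7.

irrigation = -7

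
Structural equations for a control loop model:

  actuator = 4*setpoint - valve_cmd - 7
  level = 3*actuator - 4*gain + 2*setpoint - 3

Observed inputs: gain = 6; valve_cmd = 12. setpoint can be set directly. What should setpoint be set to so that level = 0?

setpoint = 6

Substituting into the actuator equation gives actuator = 4*setpoint - 19.
So level = 14*setpoint - 84.
Solve 14*setpoint - 84 = 0: setpoint = (0 + 84) / 14 = 6.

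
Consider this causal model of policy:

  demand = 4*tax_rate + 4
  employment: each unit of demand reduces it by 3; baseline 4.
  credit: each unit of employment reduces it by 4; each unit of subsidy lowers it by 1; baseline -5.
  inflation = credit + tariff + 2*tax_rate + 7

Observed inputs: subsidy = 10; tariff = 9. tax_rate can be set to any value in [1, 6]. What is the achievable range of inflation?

Substituting into the employment equation gives employment = -12*tax_rate - 8.
This gives credit = 48*tax_rate + 17.
Substituting into the inflation equation gives inflation = 50*tax_rate + 33.
Linear in tax_rate, so extremes are at the endpoints: tax_rate = 1 gives inflation = 83; tax_rate = 6 gives inflation = 333.

83 to 333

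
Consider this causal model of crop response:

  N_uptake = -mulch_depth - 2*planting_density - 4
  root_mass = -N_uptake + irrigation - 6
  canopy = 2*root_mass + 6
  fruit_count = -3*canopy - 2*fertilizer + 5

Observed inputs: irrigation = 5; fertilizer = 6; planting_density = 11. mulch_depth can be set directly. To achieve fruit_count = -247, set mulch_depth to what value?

Substituting into the N_uptake equation gives N_uptake = -mulch_depth - 26.
root_mass becomes mulch_depth + 25.
Substituting into the canopy equation gives canopy = 2*mulch_depth + 56.
Substituting into the fruit_count equation gives fruit_count = -6*mulch_depth - 175.
Solve -6*mulch_depth - 175 = -247: mulch_depth = (-247 + 175) / -6 = 12.

mulch_depth = 12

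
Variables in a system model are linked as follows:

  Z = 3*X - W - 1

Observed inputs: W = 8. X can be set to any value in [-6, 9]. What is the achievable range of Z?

Substituting into the Z equation gives Z = 3*X - 9.
Linear in X, so extremes are at the endpoints: X = -6 gives Z = -27; X = 9 gives Z = 18.

-27 to 18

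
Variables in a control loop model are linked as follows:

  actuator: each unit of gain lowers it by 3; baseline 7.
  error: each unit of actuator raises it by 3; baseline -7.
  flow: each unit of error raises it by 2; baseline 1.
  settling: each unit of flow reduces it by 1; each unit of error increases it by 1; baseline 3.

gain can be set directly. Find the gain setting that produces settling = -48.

Substituting into the error equation gives error = -9*gain + 14.
Substituting into the flow equation gives flow = -18*gain + 29.
Substituting into the settling equation gives settling = 9*gain - 12.
Solve 9*gain - 12 = -48: gain = (-48 + 12) / 9 = -4.

gain = -4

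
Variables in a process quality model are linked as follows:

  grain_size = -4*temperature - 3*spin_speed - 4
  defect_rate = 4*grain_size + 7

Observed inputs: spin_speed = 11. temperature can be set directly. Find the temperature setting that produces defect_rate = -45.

temperature = -6

Substituting into the grain_size equation gives grain_size = -4*temperature - 37.
This gives defect_rate = -16*temperature - 141.
Solve -16*temperature - 141 = -45: temperature = (-45 + 141) / -16 = -6.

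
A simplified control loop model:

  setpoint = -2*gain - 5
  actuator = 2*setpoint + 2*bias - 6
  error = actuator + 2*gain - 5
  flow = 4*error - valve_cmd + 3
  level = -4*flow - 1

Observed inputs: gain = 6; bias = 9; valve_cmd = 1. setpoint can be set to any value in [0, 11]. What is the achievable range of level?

-665 to -313

Intervening on setpoint fixes its value directly, overriding its dependence on gain.
Substituting into the actuator equation gives actuator = 2*setpoint + 12.
So error = 2*setpoint + 19.
Substituting into the flow equation gives flow = 8*setpoint + 78.
Substituting into the level equation gives level = -32*setpoint - 313.
Linear in setpoint, so extremes are at the endpoints: setpoint = 0 gives level = -313; setpoint = 11 gives level = -665.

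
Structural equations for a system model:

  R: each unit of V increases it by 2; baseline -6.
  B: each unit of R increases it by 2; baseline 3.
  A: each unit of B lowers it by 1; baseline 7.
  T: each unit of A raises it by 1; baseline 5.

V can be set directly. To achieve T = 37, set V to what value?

Substituting into the B equation gives B = 4*V - 9.
This gives A = -4*V + 16.
T becomes -4*V + 21.
Solve -4*V + 21 = 37: V = (37 - 21) / -4 = -4.

V = -4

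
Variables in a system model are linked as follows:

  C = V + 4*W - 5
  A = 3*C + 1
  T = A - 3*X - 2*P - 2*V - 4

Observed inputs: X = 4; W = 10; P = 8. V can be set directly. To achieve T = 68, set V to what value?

V = -6

Substituting into the C equation gives C = V + 35.
Substituting into the A equation gives A = 3*V + 106.
Substituting into the T equation gives T = V + 74.
Solve V + 74 = 68: V = (68 - 74) / 1 = -6.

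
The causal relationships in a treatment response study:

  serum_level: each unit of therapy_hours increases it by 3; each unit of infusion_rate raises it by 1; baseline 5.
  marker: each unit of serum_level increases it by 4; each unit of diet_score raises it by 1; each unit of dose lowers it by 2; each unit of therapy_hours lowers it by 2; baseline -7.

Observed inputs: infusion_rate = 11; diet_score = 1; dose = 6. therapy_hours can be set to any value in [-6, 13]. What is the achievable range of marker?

Substituting into the serum_level equation gives serum_level = 3*therapy_hours + 16.
This gives marker = 10*therapy_hours + 46.
Linear in therapy_hours, so extremes are at the endpoints: therapy_hours = -6 gives marker = -14; therapy_hours = 13 gives marker = 176.

-14 to 176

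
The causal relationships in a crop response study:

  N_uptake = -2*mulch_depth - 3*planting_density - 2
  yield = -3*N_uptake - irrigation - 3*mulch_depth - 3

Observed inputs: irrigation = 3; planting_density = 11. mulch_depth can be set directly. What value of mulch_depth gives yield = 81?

Substituting into the N_uptake equation gives N_uptake = -2*mulch_depth - 35.
yield becomes 3*mulch_depth + 99.
Solve 3*mulch_depth + 99 = 81: mulch_depth = (81 - 99) / 3 = -6.

mulch_depth = -6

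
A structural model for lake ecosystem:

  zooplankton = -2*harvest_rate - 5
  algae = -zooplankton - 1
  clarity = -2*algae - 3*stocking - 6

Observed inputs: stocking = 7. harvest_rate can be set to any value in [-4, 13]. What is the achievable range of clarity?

Substituting into the algae equation gives algae = 2*harvest_rate + 4.
clarity becomes -4*harvest_rate - 35.
Linear in harvest_rate, so extremes are at the endpoints: harvest_rate = -4 gives clarity = -19; harvest_rate = 13 gives clarity = -87.

-87 to -19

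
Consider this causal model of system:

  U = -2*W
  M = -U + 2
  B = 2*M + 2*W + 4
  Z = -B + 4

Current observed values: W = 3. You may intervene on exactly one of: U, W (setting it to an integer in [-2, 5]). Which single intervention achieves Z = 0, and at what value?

Intervening on U: with other inputs at their observed values, Z = 2*U - 10. Solving for 0 gives U = 5, within [-2, 5].
Intervening on W: Z = -6*W - 4. Reaching 0 requires W = -2/3, not an integer.

set U = 5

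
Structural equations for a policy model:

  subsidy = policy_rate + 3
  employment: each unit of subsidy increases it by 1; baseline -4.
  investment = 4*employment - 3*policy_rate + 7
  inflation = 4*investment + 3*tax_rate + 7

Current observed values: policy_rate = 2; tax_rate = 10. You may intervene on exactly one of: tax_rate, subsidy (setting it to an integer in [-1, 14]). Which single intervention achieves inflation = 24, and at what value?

set tax_rate = -1

Intervening on tax_rate: with other inputs at their observed values, inflation = 3*tax_rate + 27. Solving for 24 gives tax_rate = -1, within [-1, 14].
Intervening on subsidy: inflation = 16*subsidy - 23. Reaching 24 requires subsidy = 47/16, not an integer.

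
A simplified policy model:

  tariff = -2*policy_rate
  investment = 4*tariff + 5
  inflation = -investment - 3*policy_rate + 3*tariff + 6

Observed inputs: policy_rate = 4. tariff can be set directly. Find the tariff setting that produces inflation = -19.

tariff = 8

Intervening on tariff fixes its value directly, overriding its dependence on policy_rate.
Substituting into the inflation equation gives inflation = -tariff - 11.
Solve -tariff - 11 = -19: tariff = (-19 + 11) / -1 = 8.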